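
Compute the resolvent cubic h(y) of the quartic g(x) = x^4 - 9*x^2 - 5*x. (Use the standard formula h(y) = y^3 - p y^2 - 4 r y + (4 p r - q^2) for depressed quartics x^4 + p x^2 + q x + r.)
h(y) = y^3 + 9*y^2 - 25

Identify coefficients: p = -9, q = -5, r = 0.
Plug into h(y) = y^3 - p y^2 - 4 r y + (4 p r - q^2):
  h(y) = y^3 - (-9) y^2 - 4*(0) y + (4*(-9)*(0) - (-5)^2)
       = y^3 + (9) y^2 + (0) y + (-25).
Simplifying: h(y) = y^3 + 9*y^2 - 25.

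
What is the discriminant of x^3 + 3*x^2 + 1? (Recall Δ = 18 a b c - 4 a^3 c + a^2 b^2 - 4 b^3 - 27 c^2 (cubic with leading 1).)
Δ = -135

For x^3 + a x^2 + b x + c the discriminant is Δ = 18 a b c - 4 a^3 c + a^2 b^2 - 4 b^3 - 27 c^2.
Plug a = 3, b = 0, c = 1:
  18*(3)*(0)*(1) - 4*(3)^3*(1) + (3)^2*(0)^2 - 4*(0)^3 - 27*(1)^2
  = 0 + (-108) + 0 + (0) + (-27)
  = -135.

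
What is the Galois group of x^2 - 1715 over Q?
Gal(K/Q) = Z/2Z (cyclic of order 2)

x^2 - 1715 is irreducible over Q since 1715 is not a rational square. The splitting field Q(sqrt(1715)) has degree 2 over Q, and its unique nontrivial automorphism is sqrt(1715) ↦ -sqrt(1715). Hence Gal(Q(sqrt(1715))/Q) = Z/2Z.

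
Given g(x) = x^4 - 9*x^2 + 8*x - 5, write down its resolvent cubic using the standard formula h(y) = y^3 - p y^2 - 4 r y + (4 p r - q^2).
h(y) = y^3 + 9*y^2 + 20*y + 116

Identify coefficients: p = -9, q = 8, r = -5.
Plug into h(y) = y^3 - p y^2 - 4 r y + (4 p r - q^2):
  h(y) = y^3 - (-9) y^2 - 4*(-5) y + (4*(-9)*(-5) - (8)^2)
       = y^3 + (9) y^2 + (20) y + (116).
Simplifying: h(y) = y^3 + 9*y^2 + 20*y + 116.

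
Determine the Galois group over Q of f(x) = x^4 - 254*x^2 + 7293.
Gal(K/Q) = V_4 (Klein four-group, Z/2Z × Z/2Z)

f factors as (x^2 - 33)(x^2 - 221), so the splitting field is K = Q(sqrt(33), sqrt(221)). The elements 33, 221, 7293 are all non-squares in Q, so sqrt(33) and sqrt(221) generate independent quadratic extensions. Thus [K:Q] = 4 and Gal(K/Q) is generated by the two order-2 automorphisms sqrt(33) ↦ -sqrt(33) and sqrt(221) ↦ -sqrt(221), giving V_4.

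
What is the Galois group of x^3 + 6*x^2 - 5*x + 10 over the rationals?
Gal(K/Q) = S_3 (symmetric group of order 6)

Compute the discriminant of x^3 + (6)*x^2 + (-5)*x + (10): Δ = -15340. Since Δ is not a rational square, the Galois group is not contained in A_3; it must be the full S_3 (irreducibility of the cubic rules out anything smaller).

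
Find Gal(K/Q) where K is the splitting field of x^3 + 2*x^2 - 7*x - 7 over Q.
Gal(K/Q) = S_3 (symmetric group of order 6)

Compute the discriminant of x^3 + (2)*x^2 + (-7)*x + (-7): Δ = 2233. Since Δ is not a rational square, the Galois group is not contained in A_3; it must be the full S_3 (irreducibility of the cubic rules out anything smaller).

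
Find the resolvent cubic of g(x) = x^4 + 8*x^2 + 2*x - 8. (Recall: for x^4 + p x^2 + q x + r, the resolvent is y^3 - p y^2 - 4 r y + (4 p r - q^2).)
h(y) = y^3 - 8*y^2 + 32*y - 260

Identify coefficients: p = 8, q = 2, r = -8.
Plug into h(y) = y^3 - p y^2 - 4 r y + (4 p r - q^2):
  h(y) = y^3 - (8) y^2 - 4*(-8) y + (4*(8)*(-8) - (2)^2)
       = y^3 + (-8) y^2 + (32) y + (-260).
Simplifying: h(y) = y^3 - 8*y^2 + 32*y - 260.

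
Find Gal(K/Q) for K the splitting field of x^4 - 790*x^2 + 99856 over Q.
Gal(K/Q) = Z/2Z (cyclic of order 2)

f factors as (x^2 - 632)(x^2 - 158), so the splitting field is K = Q(sqrt(632), sqrt(158)). The squarefree part of 632 is 158 and the squarefree part of 158 is also 158, so sqrt(632) and sqrt(158) are both rational multiples of sqrt(158). Hence Q(sqrt(632)) = Q(sqrt(158)) = Q(sqrt(158)), and the splitting field collapses to a single degree-2 extension with Galois group Z/2Z.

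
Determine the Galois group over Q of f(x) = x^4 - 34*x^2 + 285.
Gal(K/Q) = V_4 (Klein four-group, Z/2Z × Z/2Z)

f factors as (x^2 - 15)(x^2 - 19), so the splitting field is K = Q(sqrt(15), sqrt(19)). The elements 15, 19, 285 are all non-squares in Q, so sqrt(15) and sqrt(19) generate independent quadratic extensions. Thus [K:Q] = 4 and Gal(K/Q) is generated by the two order-2 automorphisms sqrt(15) ↦ -sqrt(15) and sqrt(19) ↦ -sqrt(19), giving V_4.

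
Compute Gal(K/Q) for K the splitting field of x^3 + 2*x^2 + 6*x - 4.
Gal(K/Q) = S_3 (symmetric group of order 6)

Compute the discriminant of x^3 + (2)*x^2 + (6)*x + (-4): Δ = -1888. Since Δ is not a rational square, the Galois group is not contained in A_3; it must be the full S_3 (irreducibility of the cubic rules out anything smaller).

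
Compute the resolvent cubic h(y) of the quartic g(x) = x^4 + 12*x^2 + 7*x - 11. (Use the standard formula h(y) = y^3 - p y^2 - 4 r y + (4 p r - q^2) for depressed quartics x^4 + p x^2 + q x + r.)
h(y) = y^3 - 12*y^2 + 44*y - 577

Identify coefficients: p = 12, q = 7, r = -11.
Plug into h(y) = y^3 - p y^2 - 4 r y + (4 p r - q^2):
  h(y) = y^3 - (12) y^2 - 4*(-11) y + (4*(12)*(-11) - (7)^2)
       = y^3 + (-12) y^2 + (44) y + (-577).
Simplifying: h(y) = y^3 - 12*y^2 + 44*y - 577.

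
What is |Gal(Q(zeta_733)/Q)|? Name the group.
|Gal(Q(zeta_733)/Q)| = phi(733) = 732; group ≅ (Z/733Z)^* ≅ Z/732Z

The n-th cyclotomic polynomial Φ_733(x) is the minimal polynomial of zeta_733 over Q and has degree phi(733) = 732. So Q(zeta_733) is a degree-732 Galois extension with Galois group (Z/733Z)^*. (Z/733Z)^* is cyclic since 733 is an odd prime power (or 4). Hence Gal(Q(zeta_733)/Q) ≅ Z/732Z.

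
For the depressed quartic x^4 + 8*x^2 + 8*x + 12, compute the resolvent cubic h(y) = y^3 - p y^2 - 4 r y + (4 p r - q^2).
h(y) = y^3 - 8*y^2 - 48*y + 320

Identify coefficients: p = 8, q = 8, r = 12.
Plug into h(y) = y^3 - p y^2 - 4 r y + (4 p r - q^2):
  h(y) = y^3 - (8) y^2 - 4*(12) y + (4*(8)*(12) - (8)^2)
       = y^3 + (-8) y^2 + (-48) y + (320).
Simplifying: h(y) = y^3 - 8*y^2 - 48*y + 320.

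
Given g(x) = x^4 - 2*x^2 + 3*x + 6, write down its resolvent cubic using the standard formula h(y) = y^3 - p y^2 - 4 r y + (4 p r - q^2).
h(y) = y^3 + 2*y^2 - 24*y - 57

Identify coefficients: p = -2, q = 3, r = 6.
Plug into h(y) = y^3 - p y^2 - 4 r y + (4 p r - q^2):
  h(y) = y^3 - (-2) y^2 - 4*(6) y + (4*(-2)*(6) - (3)^2)
       = y^3 + (2) y^2 + (-24) y + (-57).
Simplifying: h(y) = y^3 + 2*y^2 - 24*y - 57.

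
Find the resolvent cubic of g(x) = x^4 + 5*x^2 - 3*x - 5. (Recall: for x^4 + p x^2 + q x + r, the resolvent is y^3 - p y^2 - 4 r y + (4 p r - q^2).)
h(y) = y^3 - 5*y^2 + 20*y - 109

Identify coefficients: p = 5, q = -3, r = -5.
Plug into h(y) = y^3 - p y^2 - 4 r y + (4 p r - q^2):
  h(y) = y^3 - (5) y^2 - 4*(-5) y + (4*(5)*(-5) - (-3)^2)
       = y^3 + (-5) y^2 + (20) y + (-109).
Simplifying: h(y) = y^3 - 5*y^2 + 20*y - 109.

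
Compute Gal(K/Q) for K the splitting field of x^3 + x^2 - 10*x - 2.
Gal(K/Q) = S_3 (symmetric group of order 6)

Compute the discriminant of x^3 + (1)*x^2 + (-10)*x + (-2): Δ = 4360. Since Δ is not a rational square, the Galois group is not contained in A_3; it must be the full S_3 (irreducibility of the cubic rules out anything smaller).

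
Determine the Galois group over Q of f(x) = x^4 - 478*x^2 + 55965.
Gal(K/Q) = V_4 (Klein four-group, Z/2Z × Z/2Z)

f factors as (x^2 - 205)(x^2 - 273), so the splitting field is K = Q(sqrt(205), sqrt(273)). The elements 205, 273, 55965 are all non-squares in Q, so sqrt(205) and sqrt(273) generate independent quadratic extensions. Thus [K:Q] = 4 and Gal(K/Q) is generated by the two order-2 automorphisms sqrt(205) ↦ -sqrt(205) and sqrt(273) ↦ -sqrt(273), giving V_4.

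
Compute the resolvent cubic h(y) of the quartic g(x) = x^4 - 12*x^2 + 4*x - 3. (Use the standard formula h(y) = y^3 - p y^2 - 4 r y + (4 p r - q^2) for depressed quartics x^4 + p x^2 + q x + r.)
h(y) = y^3 + 12*y^2 + 12*y + 128

Identify coefficients: p = -12, q = 4, r = -3.
Plug into h(y) = y^3 - p y^2 - 4 r y + (4 p r - q^2):
  h(y) = y^3 - (-12) y^2 - 4*(-3) y + (4*(-12)*(-3) - (4)^2)
       = y^3 + (12) y^2 + (12) y + (128).
Simplifying: h(y) = y^3 + 12*y^2 + 12*y + 128.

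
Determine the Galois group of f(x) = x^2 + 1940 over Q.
Gal(K/Q) = Z/2Z (cyclic of order 2)

x^2 + 1940 is irreducible over Q since -1940 is not a rational square. The splitting field Q(sqrt(-1940)) has degree 2 over Q, and its unique nontrivial automorphism is sqrt(-1940) ↦ -sqrt(-1940). Hence Gal(Q(sqrt(-1940))/Q) = Z/2Z.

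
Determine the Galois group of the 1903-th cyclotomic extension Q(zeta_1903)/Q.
|Gal(Q(zeta_1903)/Q)| = phi(1903) = 1720; group ≅ (Z/1903Z)^* ≅ Z/10Z × Z/172Z

The n-th cyclotomic polynomial Φ_1903(x) is the minimal polynomial of zeta_1903 over Q and has degree phi(1903) = 1720. So Q(zeta_1903) is a degree-1720 Galois extension with Galois group (Z/1903Z)^*. By CRT, (Z/1903Z)^* ≅ (Z/11Z)^* × (Z/173Z)^*. Each prime-power unit group is (Z/11Z)^* ≅ Z/10Z; (Z/173Z)^* ≅ Z/172Z. Hence Gal(Q(zeta_1903)/Q) ≅ Z/10Z × Z/172Z.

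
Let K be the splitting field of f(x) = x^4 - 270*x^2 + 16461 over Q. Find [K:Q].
[K:Q] = 4

f factors as (x^2 - 93)(x^2 - 177); the splitting field is K = Q(sqrt(93), sqrt(177)). Since 93, 177, and 16461 are all non-squares in Q, the three subfields Q(sqrt(93)), Q(sqrt(177)), Q(sqrt(16461)) are distinct degree-2 extensions, so [K:Q] = 4 (Klein four Galois group).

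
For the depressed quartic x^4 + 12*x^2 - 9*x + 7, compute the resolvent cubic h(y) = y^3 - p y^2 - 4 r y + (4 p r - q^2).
h(y) = y^3 - 12*y^2 - 28*y + 255

Identify coefficients: p = 12, q = -9, r = 7.
Plug into h(y) = y^3 - p y^2 - 4 r y + (4 p r - q^2):
  h(y) = y^3 - (12) y^2 - 4*(7) y + (4*(12)*(7) - (-9)^2)
       = y^3 + (-12) y^2 + (-28) y + (255).
Simplifying: h(y) = y^3 - 12*y^2 - 28*y + 255.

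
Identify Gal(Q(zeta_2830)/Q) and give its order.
|Gal(Q(zeta_2830)/Q)| = phi(2830) = 1128; group ≅ (Z/2830Z)^* ≅ Z/4Z × Z/282Z

The n-th cyclotomic polynomial Φ_2830(x) is the minimal polynomial of zeta_2830 over Q and has degree phi(2830) = 1128. So Q(zeta_2830) is a degree-1128 Galois extension with Galois group (Z/2830Z)^*. By CRT, (Z/2830Z)^* ≅ (Z/2Z)^* × (Z/5Z)^* × (Z/283Z)^*. Each prime-power unit group is (Z/2Z)^* ≅ trivial group (order 1); (Z/5Z)^* ≅ Z/4Z; (Z/283Z)^* ≅ Z/282Z. Hence Gal(Q(zeta_2830)/Q) ≅ Z/4Z × Z/282Z.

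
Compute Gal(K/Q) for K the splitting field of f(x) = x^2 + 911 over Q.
Gal(K/Q) = Z/2Z (cyclic of order 2)

x^2 + 911 is irreducible over Q since -911 is not a rational square. The splitting field Q(sqrt(-911)) has degree 2 over Q, and its unique nontrivial automorphism is sqrt(-911) ↦ -sqrt(-911). Hence Gal(Q(sqrt(-911))/Q) = Z/2Z.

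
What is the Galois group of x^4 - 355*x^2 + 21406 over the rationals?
Gal(K/Q) = V_4 (Klein four-group, Z/2Z × Z/2Z)

f factors as (x^2 - 278)(x^2 - 77), so the splitting field is K = Q(sqrt(278), sqrt(77)). The elements 278, 77, 21406 are all non-squares in Q, so sqrt(278) and sqrt(77) generate independent quadratic extensions. Thus [K:Q] = 4 and Gal(K/Q) is generated by the two order-2 automorphisms sqrt(278) ↦ -sqrt(278) and sqrt(77) ↦ -sqrt(77), giving V_4.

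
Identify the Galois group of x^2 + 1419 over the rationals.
Gal(K/Q) = Z/2Z (cyclic of order 2)

x^2 + 1419 is irreducible over Q since -1419 is not a rational square. The splitting field Q(sqrt(-1419)) has degree 2 over Q, and its unique nontrivial automorphism is sqrt(-1419) ↦ -sqrt(-1419). Hence Gal(Q(sqrt(-1419))/Q) = Z/2Z.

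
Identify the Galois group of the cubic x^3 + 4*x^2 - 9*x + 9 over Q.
Gal(K/Q) = S_3 (symmetric group of order 6)

Compute the discriminant of x^3 + (4)*x^2 + (-9)*x + (9): Δ = -6111. Since Δ is not a rational square, the Galois group is not contained in A_3; it must be the full S_3 (irreducibility of the cubic rules out anything smaller).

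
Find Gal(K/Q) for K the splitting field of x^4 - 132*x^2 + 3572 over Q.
Gal(K/Q) = V_4 (Klein four-group, Z/2Z × Z/2Z)

f factors as (x^2 - 38)(x^2 - 94), so the splitting field is K = Q(sqrt(38), sqrt(94)). The elements 38, 94, 3572 are all non-squares in Q, so sqrt(38) and sqrt(94) generate independent quadratic extensions. Thus [K:Q] = 4 and Gal(K/Q) is generated by the two order-2 automorphisms sqrt(38) ↦ -sqrt(38) and sqrt(94) ↦ -sqrt(94), giving V_4.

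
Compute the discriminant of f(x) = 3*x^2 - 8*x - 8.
Δ = 160

For a quadratic a x^2 + b x + c the discriminant is Δ = b^2 - 4ac = (-8)^2 - 4*(3)*(-8) = 64 - (-96) = 160.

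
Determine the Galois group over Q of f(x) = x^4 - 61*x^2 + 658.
Gal(K/Q) = V_4 (Klein four-group, Z/2Z × Z/2Z)

f factors as (x^2 - 47)(x^2 - 14), so the splitting field is K = Q(sqrt(47), sqrt(14)). The elements 47, 14, 658 are all non-squares in Q, so sqrt(47) and sqrt(14) generate independent quadratic extensions. Thus [K:Q] = 4 and Gal(K/Q) is generated by the two order-2 automorphisms sqrt(47) ↦ -sqrt(47) and sqrt(14) ↦ -sqrt(14), giving V_4.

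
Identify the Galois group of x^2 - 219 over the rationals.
Gal(K/Q) = Z/2Z (cyclic of order 2)

x^2 - 219 is irreducible over Q since 219 is not a rational square. The splitting field Q(sqrt(219)) has degree 2 over Q, and its unique nontrivial automorphism is sqrt(219) ↦ -sqrt(219). Hence Gal(Q(sqrt(219))/Q) = Z/2Z.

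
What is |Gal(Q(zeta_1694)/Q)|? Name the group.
|Gal(Q(zeta_1694)/Q)| = phi(1694) = 660; group ≅ (Z/1694Z)^* ≅ Z/6Z × Z/110Z

The n-th cyclotomic polynomial Φ_1694(x) is the minimal polynomial of zeta_1694 over Q and has degree phi(1694) = 660. So Q(zeta_1694) is a degree-660 Galois extension with Galois group (Z/1694Z)^*. By CRT, (Z/1694Z)^* ≅ (Z/2Z)^* × (Z/7Z)^* × (Z/121Z)^*. Each prime-power unit group is (Z/2Z)^* ≅ trivial group (order 1); (Z/7Z)^* ≅ Z/6Z; (Z/121Z)^* ≅ Z/110Z. Hence Gal(Q(zeta_1694)/Q) ≅ Z/6Z × Z/110Z.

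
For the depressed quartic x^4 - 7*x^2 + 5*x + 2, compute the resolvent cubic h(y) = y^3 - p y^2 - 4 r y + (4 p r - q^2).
h(y) = y^3 + 7*y^2 - 8*y - 81

Identify coefficients: p = -7, q = 5, r = 2.
Plug into h(y) = y^3 - p y^2 - 4 r y + (4 p r - q^2):
  h(y) = y^3 - (-7) y^2 - 4*(2) y + (4*(-7)*(2) - (5)^2)
       = y^3 + (7) y^2 + (-8) y + (-81).
Simplifying: h(y) = y^3 + 7*y^2 - 8*y - 81.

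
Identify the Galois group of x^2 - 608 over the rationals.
Gal(K/Q) = Z/2Z (cyclic of order 2)

x^2 - 608 is irreducible over Q since 608 is not a rational square. The splitting field Q(sqrt(608)) has degree 2 over Q, and its unique nontrivial automorphism is sqrt(608) ↦ -sqrt(608). Hence Gal(Q(sqrt(608))/Q) = Z/2Z.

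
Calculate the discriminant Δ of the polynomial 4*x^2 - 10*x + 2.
Δ = 68

For a quadratic a x^2 + b x + c the discriminant is Δ = b^2 - 4ac = (-10)^2 - 4*(4)*(2) = 100 - (32) = 68.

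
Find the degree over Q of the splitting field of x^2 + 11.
[K:Q] = 2

The discriminant of x^2 + (0)*x + (11) is b^2 - 4c = 0 - (44) = -44. Since -44 is not a perfect square in Q, the polynomial is irreducible over Q. Its two roots generate a degree-2 extension, so [K:Q] = 2.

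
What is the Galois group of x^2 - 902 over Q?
Gal(K/Q) = Z/2Z (cyclic of order 2)

x^2 - 902 is irreducible over Q since 902 is not a rational square. The splitting field Q(sqrt(902)) has degree 2 over Q, and its unique nontrivial automorphism is sqrt(902) ↦ -sqrt(902). Hence Gal(Q(sqrt(902))/Q) = Z/2Z.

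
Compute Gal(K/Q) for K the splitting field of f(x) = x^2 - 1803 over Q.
Gal(K/Q) = Z/2Z (cyclic of order 2)

x^2 - 1803 is irreducible over Q since 1803 is not a rational square. The splitting field Q(sqrt(1803)) has degree 2 over Q, and its unique nontrivial automorphism is sqrt(1803) ↦ -sqrt(1803). Hence Gal(Q(sqrt(1803))/Q) = Z/2Z.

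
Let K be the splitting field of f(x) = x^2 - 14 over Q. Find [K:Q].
[K:Q] = 2

The polynomial x^2 - 14 is irreducible over Q since 14 is not a perfect square. Its splitting field is Q(sqrt(14)), which has degree 2 over Q.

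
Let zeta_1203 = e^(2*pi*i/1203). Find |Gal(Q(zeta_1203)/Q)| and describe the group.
|Gal(Q(zeta_1203)/Q)| = phi(1203) = 800; group ≅ (Z/1203Z)^* ≅ Z/2Z × Z/400Z

The n-th cyclotomic polynomial Φ_1203(x) is the minimal polynomial of zeta_1203 over Q and has degree phi(1203) = 800. So Q(zeta_1203) is a degree-800 Galois extension with Galois group (Z/1203Z)^*. By CRT, (Z/1203Z)^* ≅ (Z/3Z)^* × (Z/401Z)^*. Each prime-power unit group is (Z/3Z)^* ≅ Z/2Z; (Z/401Z)^* ≅ Z/400Z. Hence Gal(Q(zeta_1203)/Q) ≅ Z/2Z × Z/400Z.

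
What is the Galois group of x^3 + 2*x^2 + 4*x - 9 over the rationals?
Gal(K/Q) = S_3 (symmetric group of order 6)

Compute the discriminant of x^3 + (2)*x^2 + (4)*x + (-9): Δ = -3387. Since Δ is not a rational square, the Galois group is not contained in A_3; it must be the full S_3 (irreducibility of the cubic rules out anything smaller).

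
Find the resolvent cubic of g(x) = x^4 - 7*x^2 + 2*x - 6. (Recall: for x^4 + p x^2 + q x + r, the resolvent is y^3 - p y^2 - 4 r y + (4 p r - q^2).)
h(y) = y^3 + 7*y^2 + 24*y + 164

Identify coefficients: p = -7, q = 2, r = -6.
Plug into h(y) = y^3 - p y^2 - 4 r y + (4 p r - q^2):
  h(y) = y^3 - (-7) y^2 - 4*(-6) y + (4*(-7)*(-6) - (2)^2)
       = y^3 + (7) y^2 + (24) y + (164).
Simplifying: h(y) = y^3 + 7*y^2 + 24*y + 164.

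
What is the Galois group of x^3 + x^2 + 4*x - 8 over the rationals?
Gal(K/Q) = S_3 (symmetric group of order 6)

Compute the discriminant of x^3 + (1)*x^2 + (4)*x + (-8): Δ = -2512. Since Δ is not a rational square, the Galois group is not contained in A_3; it must be the full S_3 (irreducibility of the cubic rules out anything smaller).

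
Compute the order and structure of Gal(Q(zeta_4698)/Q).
|Gal(Q(zeta_4698)/Q)| = phi(4698) = 1512; group ≅ (Z/4698Z)^* ≅ Z/28Z × Z/54Z

The n-th cyclotomic polynomial Φ_4698(x) is the minimal polynomial of zeta_4698 over Q and has degree phi(4698) = 1512. So Q(zeta_4698) is a degree-1512 Galois extension with Galois group (Z/4698Z)^*. By CRT, (Z/4698Z)^* ≅ (Z/2Z)^* × (Z/81Z)^* × (Z/29Z)^*. Each prime-power unit group is (Z/2Z)^* ≅ trivial group (order 1); (Z/81Z)^* ≅ Z/54Z; (Z/29Z)^* ≅ Z/28Z. Hence Gal(Q(zeta_4698)/Q) ≅ Z/28Z × Z/54Z.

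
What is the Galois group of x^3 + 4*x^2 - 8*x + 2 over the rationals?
Gal(K/Q) = S_3 (symmetric group of order 6)

Compute the discriminant of x^3 + (4)*x^2 + (-8)*x + (2): Δ = 1300. Since Δ is not a rational square, the Galois group is not contained in A_3; it must be the full S_3 (irreducibility of the cubic rules out anything smaller).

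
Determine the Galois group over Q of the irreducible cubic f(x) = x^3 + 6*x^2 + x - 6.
Gal(K/Q) = S_3 (symmetric group of order 6)

Compute the discriminant of x^3 + (6)*x^2 + (1)*x + (-6): Δ = 3596. Since Δ is not a rational square, the Galois group is not contained in A_3; it must be the full S_3 (irreducibility of the cubic rules out anything smaller).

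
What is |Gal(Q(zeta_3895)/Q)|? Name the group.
|Gal(Q(zeta_3895)/Q)| = phi(3895) = 2880; group ≅ (Z/3895Z)^* ≅ Z/4Z × Z/18Z × Z/40Z

The n-th cyclotomic polynomial Φ_3895(x) is the minimal polynomial of zeta_3895 over Q and has degree phi(3895) = 2880. So Q(zeta_3895) is a degree-2880 Galois extension with Galois group (Z/3895Z)^*. By CRT, (Z/3895Z)^* ≅ (Z/5Z)^* × (Z/19Z)^* × (Z/41Z)^*. Each prime-power unit group is (Z/5Z)^* ≅ Z/4Z; (Z/19Z)^* ≅ Z/18Z; (Z/41Z)^* ≅ Z/40Z. Hence Gal(Q(zeta_3895)/Q) ≅ Z/4Z × Z/18Z × Z/40Z.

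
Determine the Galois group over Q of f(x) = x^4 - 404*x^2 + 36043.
Gal(K/Q) = V_4 (Klein four-group, Z/2Z × Z/2Z)

f factors as (x^2 - 271)(x^2 - 133), so the splitting field is K = Q(sqrt(271), sqrt(133)). The elements 271, 133, 36043 are all non-squares in Q, so sqrt(271) and sqrt(133) generate independent quadratic extensions. Thus [K:Q] = 4 and Gal(K/Q) is generated by the two order-2 automorphisms sqrt(271) ↦ -sqrt(271) and sqrt(133) ↦ -sqrt(133), giving V_4.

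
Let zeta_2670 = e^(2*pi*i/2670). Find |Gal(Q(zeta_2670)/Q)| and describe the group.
|Gal(Q(zeta_2670)/Q)| = phi(2670) = 704; group ≅ (Z/2670Z)^* ≅ Z/2Z × Z/4Z × Z/88Z

The n-th cyclotomic polynomial Φ_2670(x) is the minimal polynomial of zeta_2670 over Q and has degree phi(2670) = 704. So Q(zeta_2670) is a degree-704 Galois extension with Galois group (Z/2670Z)^*. By CRT, (Z/2670Z)^* ≅ (Z/2Z)^* × (Z/3Z)^* × (Z/5Z)^* × (Z/89Z)^*. Each prime-power unit group is (Z/2Z)^* ≅ trivial group (order 1); (Z/3Z)^* ≅ Z/2Z; (Z/5Z)^* ≅ Z/4Z; (Z/89Z)^* ≅ Z/88Z. Hence Gal(Q(zeta_2670)/Q) ≅ Z/2Z × Z/4Z × Z/88Z.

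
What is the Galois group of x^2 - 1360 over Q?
Gal(K/Q) = Z/2Z (cyclic of order 2)

x^2 - 1360 is irreducible over Q since 1360 is not a rational square. The splitting field Q(sqrt(1360)) has degree 2 over Q, and its unique nontrivial automorphism is sqrt(1360) ↦ -sqrt(1360). Hence Gal(Q(sqrt(1360))/Q) = Z/2Z.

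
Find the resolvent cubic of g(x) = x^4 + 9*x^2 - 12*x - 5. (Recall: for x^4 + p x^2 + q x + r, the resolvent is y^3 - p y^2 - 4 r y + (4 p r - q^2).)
h(y) = y^3 - 9*y^2 + 20*y - 324

Identify coefficients: p = 9, q = -12, r = -5.
Plug into h(y) = y^3 - p y^2 - 4 r y + (4 p r - q^2):
  h(y) = y^3 - (9) y^2 - 4*(-5) y + (4*(9)*(-5) - (-12)^2)
       = y^3 + (-9) y^2 + (20) y + (-324).
Simplifying: h(y) = y^3 - 9*y^2 + 20*y - 324.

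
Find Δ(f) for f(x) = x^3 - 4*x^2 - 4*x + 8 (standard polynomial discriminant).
Δ = 3136

For x^3 + a x^2 + b x + c the discriminant is Δ = 18 a b c - 4 a^3 c + a^2 b^2 - 4 b^3 - 27 c^2.
Plug a = -4, b = -4, c = 8:
  18*(-4)*(-4)*(8) - 4*(-4)^3*(8) + (-4)^2*(-4)^2 - 4*(-4)^3 - 27*(8)^2
  = 2304 + (2048) + 256 + (256) + (-1728)
  = 3136.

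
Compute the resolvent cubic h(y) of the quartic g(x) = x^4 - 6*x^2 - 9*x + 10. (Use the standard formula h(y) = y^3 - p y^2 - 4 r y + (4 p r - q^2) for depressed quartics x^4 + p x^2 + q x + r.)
h(y) = y^3 + 6*y^2 - 40*y - 321

Identify coefficients: p = -6, q = -9, r = 10.
Plug into h(y) = y^3 - p y^2 - 4 r y + (4 p r - q^2):
  h(y) = y^3 - (-6) y^2 - 4*(10) y + (4*(-6)*(10) - (-9)^2)
       = y^3 + (6) y^2 + (-40) y + (-321).
Simplifying: h(y) = y^3 + 6*y^2 - 40*y - 321.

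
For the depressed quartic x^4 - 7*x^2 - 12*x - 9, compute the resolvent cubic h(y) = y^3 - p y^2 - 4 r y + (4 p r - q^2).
h(y) = y^3 + 7*y^2 + 36*y + 108

Identify coefficients: p = -7, q = -12, r = -9.
Plug into h(y) = y^3 - p y^2 - 4 r y + (4 p r - q^2):
  h(y) = y^3 - (-7) y^2 - 4*(-9) y + (4*(-7)*(-9) - (-12)^2)
       = y^3 + (7) y^2 + (36) y + (108).
Simplifying: h(y) = y^3 + 7*y^2 + 36*y + 108.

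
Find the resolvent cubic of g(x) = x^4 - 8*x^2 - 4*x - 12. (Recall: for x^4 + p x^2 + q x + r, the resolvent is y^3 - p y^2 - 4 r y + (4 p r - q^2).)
h(y) = y^3 + 8*y^2 + 48*y + 368

Identify coefficients: p = -8, q = -4, r = -12.
Plug into h(y) = y^3 - p y^2 - 4 r y + (4 p r - q^2):
  h(y) = y^3 - (-8) y^2 - 4*(-12) y + (4*(-8)*(-12) - (-4)^2)
       = y^3 + (8) y^2 + (48) y + (368).
Simplifying: h(y) = y^3 + 8*y^2 + 48*y + 368.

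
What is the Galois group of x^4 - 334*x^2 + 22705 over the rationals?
Gal(K/Q) = V_4 (Klein four-group, Z/2Z × Z/2Z)

f factors as (x^2 - 95)(x^2 - 239), so the splitting field is K = Q(sqrt(95), sqrt(239)). The elements 95, 239, 22705 are all non-squares in Q, so sqrt(95) and sqrt(239) generate independent quadratic extensions. Thus [K:Q] = 4 and Gal(K/Q) is generated by the two order-2 automorphisms sqrt(95) ↦ -sqrt(95) and sqrt(239) ↦ -sqrt(239), giving V_4.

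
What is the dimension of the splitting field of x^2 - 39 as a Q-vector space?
[K:Q] = 2

The polynomial x^2 - 39 is irreducible over Q since 39 is not a perfect square. Its splitting field is Q(sqrt(39)), which has degree 2 over Q.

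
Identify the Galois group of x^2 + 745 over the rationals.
Gal(K/Q) = Z/2Z (cyclic of order 2)

x^2 + 745 is irreducible over Q since -745 is not a rational square. The splitting field Q(sqrt(-745)) has degree 2 over Q, and its unique nontrivial automorphism is sqrt(-745) ↦ -sqrt(-745). Hence Gal(Q(sqrt(-745))/Q) = Z/2Z.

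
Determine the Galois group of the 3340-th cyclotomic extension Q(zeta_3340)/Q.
|Gal(Q(zeta_3340)/Q)| = phi(3340) = 1328; group ≅ (Z/3340Z)^* ≅ Z/2Z × Z/4Z × Z/166Z

The n-th cyclotomic polynomial Φ_3340(x) is the minimal polynomial of zeta_3340 over Q and has degree phi(3340) = 1328. So Q(zeta_3340) is a degree-1328 Galois extension with Galois group (Z/3340Z)^*. By CRT, (Z/3340Z)^* ≅ (Z/4Z)^* × (Z/5Z)^* × (Z/167Z)^*. Each prime-power unit group is (Z/4Z)^* ≅ Z/2Z; (Z/5Z)^* ≅ Z/4Z; (Z/167Z)^* ≅ Z/166Z. Hence Gal(Q(zeta_3340)/Q) ≅ Z/2Z × Z/4Z × Z/166Z.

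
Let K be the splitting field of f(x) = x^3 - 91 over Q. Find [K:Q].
[K:Q] = 6

x^3 - 91 has one real root r = 91^(1/3) and two complex roots r*zeta_3, r*zeta_3^2 where zeta_3 = e^(2*pi*i/3). The splitting field is Q(r, zeta_3). [Q(r):Q] = 3 and [Q(zeta_3):Q] = 2 with gcd = 1, so [Q(r, zeta_3):Q] = 3 * 2 = 6.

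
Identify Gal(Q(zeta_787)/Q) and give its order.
|Gal(Q(zeta_787)/Q)| = phi(787) = 786; group ≅ (Z/787Z)^* ≅ Z/786Z

The n-th cyclotomic polynomial Φ_787(x) is the minimal polynomial of zeta_787 over Q and has degree phi(787) = 786. So Q(zeta_787) is a degree-786 Galois extension with Galois group (Z/787Z)^*. (Z/787Z)^* is cyclic since 787 is an odd prime power (or 4). Hence Gal(Q(zeta_787)/Q) ≅ Z/786Z.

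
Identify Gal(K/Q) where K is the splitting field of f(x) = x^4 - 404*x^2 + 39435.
Gal(K/Q) = V_4 (Klein four-group, Z/2Z × Z/2Z)

f factors as (x^2 - 239)(x^2 - 165), so the splitting field is K = Q(sqrt(239), sqrt(165)). The elements 239, 165, 39435 are all non-squares in Q, so sqrt(239) and sqrt(165) generate independent quadratic extensions. Thus [K:Q] = 4 and Gal(K/Q) is generated by the two order-2 automorphisms sqrt(239) ↦ -sqrt(239) and sqrt(165) ↦ -sqrt(165), giving V_4.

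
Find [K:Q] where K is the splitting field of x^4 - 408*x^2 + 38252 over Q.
[K:Q] = 4

f factors as (x^2 - 262)(x^2 - 146); the splitting field is K = Q(sqrt(262), sqrt(146)). Since 262, 146, and 38252 are all non-squares in Q, the three subfields Q(sqrt(262)), Q(sqrt(146)), Q(sqrt(38252)) are distinct degree-2 extensions, so [K:Q] = 4 (Klein four Galois group).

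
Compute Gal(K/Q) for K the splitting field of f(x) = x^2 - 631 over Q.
Gal(K/Q) = Z/2Z (cyclic of order 2)

x^2 - 631 is irreducible over Q since 631 is not a rational square. The splitting field Q(sqrt(631)) has degree 2 over Q, and its unique nontrivial automorphism is sqrt(631) ↦ -sqrt(631). Hence Gal(Q(sqrt(631))/Q) = Z/2Z.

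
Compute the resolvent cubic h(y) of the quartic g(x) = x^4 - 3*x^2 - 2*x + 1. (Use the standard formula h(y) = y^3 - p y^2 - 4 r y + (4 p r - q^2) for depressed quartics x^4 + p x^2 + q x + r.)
h(y) = y^3 + 3*y^2 - 4*y - 16

Identify coefficients: p = -3, q = -2, r = 1.
Plug into h(y) = y^3 - p y^2 - 4 r y + (4 p r - q^2):
  h(y) = y^3 - (-3) y^2 - 4*(1) y + (4*(-3)*(1) - (-2)^2)
       = y^3 + (3) y^2 + (-4) y + (-16).
Simplifying: h(y) = y^3 + 3*y^2 - 4*y - 16.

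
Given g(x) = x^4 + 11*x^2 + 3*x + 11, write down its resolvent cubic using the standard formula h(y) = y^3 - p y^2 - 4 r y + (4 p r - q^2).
h(y) = y^3 - 11*y^2 - 44*y + 475

Identify coefficients: p = 11, q = 3, r = 11.
Plug into h(y) = y^3 - p y^2 - 4 r y + (4 p r - q^2):
  h(y) = y^3 - (11) y^2 - 4*(11) y + (4*(11)*(11) - (3)^2)
       = y^3 + (-11) y^2 + (-44) y + (475).
Simplifying: h(y) = y^3 - 11*y^2 - 44*y + 475.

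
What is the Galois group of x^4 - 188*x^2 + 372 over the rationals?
Gal(K/Q) = V_4 (Klein four-group, Z/2Z × Z/2Z)

f factors as (x^2 - 186)(x^2 - 2), so the splitting field is K = Q(sqrt(186), sqrt(2)). The elements 186, 2, 372 are all non-squares in Q, so sqrt(186) and sqrt(2) generate independent quadratic extensions. Thus [K:Q] = 4 and Gal(K/Q) is generated by the two order-2 automorphisms sqrt(186) ↦ -sqrt(186) and sqrt(2) ↦ -sqrt(2), giving V_4.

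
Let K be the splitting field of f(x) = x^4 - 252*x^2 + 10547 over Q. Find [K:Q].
[K:Q] = 4

f factors as (x^2 - 53)(x^2 - 199); the splitting field is K = Q(sqrt(53), sqrt(199)). Since 53, 199, and 10547 are all non-squares in Q, the three subfields Q(sqrt(53)), Q(sqrt(199)), Q(sqrt(10547)) are distinct degree-2 extensions, so [K:Q] = 4 (Klein four Galois group).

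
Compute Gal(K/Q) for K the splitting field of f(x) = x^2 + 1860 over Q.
Gal(K/Q) = Z/2Z (cyclic of order 2)

x^2 + 1860 is irreducible over Q since -1860 is not a rational square. The splitting field Q(sqrt(-1860)) has degree 2 over Q, and its unique nontrivial automorphism is sqrt(-1860) ↦ -sqrt(-1860). Hence Gal(Q(sqrt(-1860))/Q) = Z/2Z.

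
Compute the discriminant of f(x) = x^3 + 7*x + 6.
Δ = -2344

For a depressed cubic x^3 + p x + q the discriminant is Δ = -4 p^3 - 27 q^2 = -4*(7)^3 - 27*(6)^2 = -1372 - 972 = -2344.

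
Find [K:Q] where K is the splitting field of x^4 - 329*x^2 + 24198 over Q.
[K:Q] = 4

f factors as (x^2 - 218)(x^2 - 111); the splitting field is K = Q(sqrt(218), sqrt(111)). Since 218, 111, and 24198 are all non-squares in Q, the three subfields Q(sqrt(218)), Q(sqrt(111)), Q(sqrt(24198)) are distinct degree-2 extensions, so [K:Q] = 4 (Klein four Galois group).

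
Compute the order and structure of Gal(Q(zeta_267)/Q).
|Gal(Q(zeta_267)/Q)| = phi(267) = 176; group ≅ (Z/267Z)^* ≅ Z/2Z × Z/88Z

The n-th cyclotomic polynomial Φ_267(x) is the minimal polynomial of zeta_267 over Q and has degree phi(267) = 176. So Q(zeta_267) is a degree-176 Galois extension with Galois group (Z/267Z)^*. By CRT, (Z/267Z)^* ≅ (Z/3Z)^* × (Z/89Z)^*. Each prime-power unit group is (Z/3Z)^* ≅ Z/2Z; (Z/89Z)^* ≅ Z/88Z. Hence Gal(Q(zeta_267)/Q) ≅ Z/2Z × Z/88Z.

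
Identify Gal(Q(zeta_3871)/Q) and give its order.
|Gal(Q(zeta_3871)/Q)| = phi(3871) = 3276; group ≅ (Z/3871Z)^* ≅ Z/42Z × Z/78Z

The n-th cyclotomic polynomial Φ_3871(x) is the minimal polynomial of zeta_3871 over Q and has degree phi(3871) = 3276. So Q(zeta_3871) is a degree-3276 Galois extension with Galois group (Z/3871Z)^*. By CRT, (Z/3871Z)^* ≅ (Z/49Z)^* × (Z/79Z)^*. Each prime-power unit group is (Z/49Z)^* ≅ Z/42Z; (Z/79Z)^* ≅ Z/78Z. Hence Gal(Q(zeta_3871)/Q) ≅ Z/42Z × Z/78Z.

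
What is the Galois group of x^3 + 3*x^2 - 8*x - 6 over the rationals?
Gal(K/Q) = S_3 (symmetric group of order 6)

Compute the discriminant of x^3 + (3)*x^2 + (-8)*x + (-6): Δ = 4892. Since Δ is not a rational square, the Galois group is not contained in A_3; it must be the full S_3 (irreducibility of the cubic rules out anything smaller).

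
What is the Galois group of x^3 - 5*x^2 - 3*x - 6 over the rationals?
Gal(K/Q) = S_3 (symmetric group of order 6)

Compute the discriminant of x^3 + (-5)*x^2 + (-3)*x + (-6): Δ = -5259. Since Δ is not a rational square, the Galois group is not contained in A_3; it must be the full S_3 (irreducibility of the cubic rules out anything smaller).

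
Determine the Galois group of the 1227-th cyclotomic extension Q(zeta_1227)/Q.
|Gal(Q(zeta_1227)/Q)| = phi(1227) = 816; group ≅ (Z/1227Z)^* ≅ Z/2Z × Z/408Z

The n-th cyclotomic polynomial Φ_1227(x) is the minimal polynomial of zeta_1227 over Q and has degree phi(1227) = 816. So Q(zeta_1227) is a degree-816 Galois extension with Galois group (Z/1227Z)^*. By CRT, (Z/1227Z)^* ≅ (Z/3Z)^* × (Z/409Z)^*. Each prime-power unit group is (Z/3Z)^* ≅ Z/2Z; (Z/409Z)^* ≅ Z/408Z. Hence Gal(Q(zeta_1227)/Q) ≅ Z/2Z × Z/408Z.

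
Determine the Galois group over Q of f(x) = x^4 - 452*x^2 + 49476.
Gal(K/Q) = V_4 (Klein four-group, Z/2Z × Z/2Z)

f factors as (x^2 - 266)(x^2 - 186), so the splitting field is K = Q(sqrt(266), sqrt(186)). The elements 266, 186, 49476 are all non-squares in Q, so sqrt(266) and sqrt(186) generate independent quadratic extensions. Thus [K:Q] = 4 and Gal(K/Q) is generated by the two order-2 automorphisms sqrt(266) ↦ -sqrt(266) and sqrt(186) ↦ -sqrt(186), giving V_4.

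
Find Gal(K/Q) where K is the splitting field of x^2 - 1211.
Gal(K/Q) = Z/2Z (cyclic of order 2)

x^2 - 1211 is irreducible over Q since 1211 is not a rational square. The splitting field Q(sqrt(1211)) has degree 2 over Q, and its unique nontrivial automorphism is sqrt(1211) ↦ -sqrt(1211). Hence Gal(Q(sqrt(1211))/Q) = Z/2Z.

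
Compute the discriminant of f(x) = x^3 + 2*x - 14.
Δ = -5324

For a depressed cubic x^3 + p x + q the discriminant is Δ = -4 p^3 - 27 q^2 = -4*(2)^3 - 27*(-14)^2 = -32 - 5292 = -5324.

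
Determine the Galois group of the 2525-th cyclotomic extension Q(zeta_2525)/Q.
|Gal(Q(zeta_2525)/Q)| = phi(2525) = 2000; group ≅ (Z/2525Z)^* ≅ Z/20Z × Z/100Z

The n-th cyclotomic polynomial Φ_2525(x) is the minimal polynomial of zeta_2525 over Q and has degree phi(2525) = 2000. So Q(zeta_2525) is a degree-2000 Galois extension with Galois group (Z/2525Z)^*. By CRT, (Z/2525Z)^* ≅ (Z/25Z)^* × (Z/101Z)^*. Each prime-power unit group is (Z/25Z)^* ≅ Z/20Z; (Z/101Z)^* ≅ Z/100Z. Hence Gal(Q(zeta_2525)/Q) ≅ Z/20Z × Z/100Z.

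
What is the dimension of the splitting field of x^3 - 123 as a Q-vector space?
[K:Q] = 6

x^3 - 123 has one real root r = 123^(1/3) and two complex roots r*zeta_3, r*zeta_3^2 where zeta_3 = e^(2*pi*i/3). The splitting field is Q(r, zeta_3). [Q(r):Q] = 3 and [Q(zeta_3):Q] = 2 with gcd = 1, so [Q(r, zeta_3):Q] = 3 * 2 = 6.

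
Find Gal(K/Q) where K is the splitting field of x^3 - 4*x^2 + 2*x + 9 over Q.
Gal(K/Q) = S_3 (symmetric group of order 6)

Compute the discriminant of x^3 + (-4)*x^2 + (2)*x + (9): Δ = -1147. Since Δ is not a rational square, the Galois group is not contained in A_3; it must be the full S_3 (irreducibility of the cubic rules out anything smaller).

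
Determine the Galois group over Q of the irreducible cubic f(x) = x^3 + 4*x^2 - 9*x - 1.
Gal(K/Q) = S_3 (symmetric group of order 6)

Compute the discriminant of x^3 + (4)*x^2 + (-9)*x + (-1): Δ = 5089. Since Δ is not a rational square, the Galois group is not contained in A_3; it must be the full S_3 (irreducibility of the cubic rules out anything smaller).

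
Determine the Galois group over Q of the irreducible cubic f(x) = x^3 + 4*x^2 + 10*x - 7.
Gal(K/Q) = S_3 (symmetric group of order 6)

Compute the discriminant of x^3 + (4)*x^2 + (10)*x + (-7): Δ = -6971. Since Δ is not a rational square, the Galois group is not contained in A_3; it must be the full S_3 (irreducibility of the cubic rules out anything smaller).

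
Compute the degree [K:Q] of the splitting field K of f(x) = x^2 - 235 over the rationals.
[K:Q] = 2

The polynomial x^2 - 235 is irreducible over Q since 235 is not a perfect square. Its splitting field is Q(sqrt(235)), which has degree 2 over Q.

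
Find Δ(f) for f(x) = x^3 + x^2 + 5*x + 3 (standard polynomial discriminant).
Δ = -460

For x^3 + a x^2 + b x + c the discriminant is Δ = 18 a b c - 4 a^3 c + a^2 b^2 - 4 b^3 - 27 c^2.
Plug a = 1, b = 5, c = 3:
  18*(1)*(5)*(3) - 4*(1)^3*(3) + (1)^2*(5)^2 - 4*(5)^3 - 27*(3)^2
  = 270 + (-12) + 25 + (-500) + (-243)
  = -460.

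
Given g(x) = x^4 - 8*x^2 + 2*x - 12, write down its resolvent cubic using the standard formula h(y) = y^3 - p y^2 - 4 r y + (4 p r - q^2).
h(y) = y^3 + 8*y^2 + 48*y + 380

Identify coefficients: p = -8, q = 2, r = -12.
Plug into h(y) = y^3 - p y^2 - 4 r y + (4 p r - q^2):
  h(y) = y^3 - (-8) y^2 - 4*(-12) y + (4*(-8)*(-12) - (2)^2)
       = y^3 + (8) y^2 + (48) y + (380).
Simplifying: h(y) = y^3 + 8*y^2 + 48*y + 380.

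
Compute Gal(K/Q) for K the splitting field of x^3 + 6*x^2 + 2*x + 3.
Gal(K/Q) = S_3 (symmetric group of order 6)

Compute the discriminant of x^3 + (6)*x^2 + (2)*x + (3): Δ = -2075. Since Δ is not a rational square, the Galois group is not contained in A_3; it must be the full S_3 (irreducibility of the cubic rules out anything smaller).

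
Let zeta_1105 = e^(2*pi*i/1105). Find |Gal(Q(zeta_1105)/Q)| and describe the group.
|Gal(Q(zeta_1105)/Q)| = phi(1105) = 768; group ≅ (Z/1105Z)^* ≅ Z/4Z × Z/12Z × Z/16Z

The n-th cyclotomic polynomial Φ_1105(x) is the minimal polynomial of zeta_1105 over Q and has degree phi(1105) = 768. So Q(zeta_1105) is a degree-768 Galois extension with Galois group (Z/1105Z)^*. By CRT, (Z/1105Z)^* ≅ (Z/5Z)^* × (Z/13Z)^* × (Z/17Z)^*. Each prime-power unit group is (Z/5Z)^* ≅ Z/4Z; (Z/13Z)^* ≅ Z/12Z; (Z/17Z)^* ≅ Z/16Z. Hence Gal(Q(zeta_1105)/Q) ≅ Z/4Z × Z/12Z × Z/16Z.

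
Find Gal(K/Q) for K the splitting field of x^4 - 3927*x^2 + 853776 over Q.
Gal(K/Q) = Z/2Z (cyclic of order 2)

f factors as (x^2 - 3696)(x^2 - 231), so the splitting field is K = Q(sqrt(3696), sqrt(231)). The squarefree part of 3696 is 231 and the squarefree part of 231 is also 231, so sqrt(3696) and sqrt(231) are both rational multiples of sqrt(231). Hence Q(sqrt(3696)) = Q(sqrt(231)) = Q(sqrt(231)), and the splitting field collapses to a single degree-2 extension with Galois group Z/2Z.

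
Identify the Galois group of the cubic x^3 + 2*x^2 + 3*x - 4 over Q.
Gal(K/Q) = S_3 (symmetric group of order 6)

Compute the discriminant of x^3 + (2)*x^2 + (3)*x + (-4): Δ = -808. Since Δ is not a rational square, the Galois group is not contained in A_3; it must be the full S_3 (irreducibility of the cubic rules out anything smaller).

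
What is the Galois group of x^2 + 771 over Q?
Gal(K/Q) = Z/2Z (cyclic of order 2)

x^2 + 771 is irreducible over Q since -771 is not a rational square. The splitting field Q(sqrt(-771)) has degree 2 over Q, and its unique nontrivial automorphism is sqrt(-771) ↦ -sqrt(-771). Hence Gal(Q(sqrt(-771))/Q) = Z/2Z.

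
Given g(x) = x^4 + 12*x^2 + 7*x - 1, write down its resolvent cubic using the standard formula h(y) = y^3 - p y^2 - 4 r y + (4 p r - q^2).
h(y) = y^3 - 12*y^2 + 4*y - 97

Identify coefficients: p = 12, q = 7, r = -1.
Plug into h(y) = y^3 - p y^2 - 4 r y + (4 p r - q^2):
  h(y) = y^3 - (12) y^2 - 4*(-1) y + (4*(12)*(-1) - (7)^2)
       = y^3 + (-12) y^2 + (4) y + (-97).
Simplifying: h(y) = y^3 - 12*y^2 + 4*y - 97.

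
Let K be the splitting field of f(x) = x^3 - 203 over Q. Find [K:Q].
[K:Q] = 6

x^3 - 203 has one real root r = 203^(1/3) and two complex roots r*zeta_3, r*zeta_3^2 where zeta_3 = e^(2*pi*i/3). The splitting field is Q(r, zeta_3). [Q(r):Q] = 3 and [Q(zeta_3):Q] = 2 with gcd = 1, so [Q(r, zeta_3):Q] = 3 * 2 = 6.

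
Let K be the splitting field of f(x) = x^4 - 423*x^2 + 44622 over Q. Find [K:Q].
[K:Q] = 4

f factors as (x^2 - 222)(x^2 - 201); the splitting field is K = Q(sqrt(222), sqrt(201)). Since 222, 201, and 44622 are all non-squares in Q, the three subfields Q(sqrt(222)), Q(sqrt(201)), Q(sqrt(44622)) are distinct degree-2 extensions, so [K:Q] = 4 (Klein four Galois group).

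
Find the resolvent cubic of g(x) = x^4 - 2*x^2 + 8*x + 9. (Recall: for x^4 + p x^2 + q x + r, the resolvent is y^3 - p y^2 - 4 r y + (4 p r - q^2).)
h(y) = y^3 + 2*y^2 - 36*y - 136

Identify coefficients: p = -2, q = 8, r = 9.
Plug into h(y) = y^3 - p y^2 - 4 r y + (4 p r - q^2):
  h(y) = y^3 - (-2) y^2 - 4*(9) y + (4*(-2)*(9) - (8)^2)
       = y^3 + (2) y^2 + (-36) y + (-136).
Simplifying: h(y) = y^3 + 2*y^2 - 36*y - 136.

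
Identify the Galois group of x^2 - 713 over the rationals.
Gal(K/Q) = Z/2Z (cyclic of order 2)

x^2 - 713 is irreducible over Q since 713 is not a rational square. The splitting field Q(sqrt(713)) has degree 2 over Q, and its unique nontrivial automorphism is sqrt(713) ↦ -sqrt(713). Hence Gal(Q(sqrt(713))/Q) = Z/2Z.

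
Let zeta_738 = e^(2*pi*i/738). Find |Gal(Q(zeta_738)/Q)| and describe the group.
|Gal(Q(zeta_738)/Q)| = phi(738) = 240; group ≅ (Z/738Z)^* ≅ Z/6Z × Z/40Z

The n-th cyclotomic polynomial Φ_738(x) is the minimal polynomial of zeta_738 over Q and has degree phi(738) = 240. So Q(zeta_738) is a degree-240 Galois extension with Galois group (Z/738Z)^*. By CRT, (Z/738Z)^* ≅ (Z/2Z)^* × (Z/9Z)^* × (Z/41Z)^*. Each prime-power unit group is (Z/2Z)^* ≅ trivial group (order 1); (Z/9Z)^* ≅ Z/6Z; (Z/41Z)^* ≅ Z/40Z. Hence Gal(Q(zeta_738)/Q) ≅ Z/6Z × Z/40Z.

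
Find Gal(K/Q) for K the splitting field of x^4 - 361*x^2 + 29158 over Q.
Gal(K/Q) = V_4 (Klein four-group, Z/2Z × Z/2Z)

f factors as (x^2 - 239)(x^2 - 122), so the splitting field is K = Q(sqrt(239), sqrt(122)). The elements 239, 122, 29158 are all non-squares in Q, so sqrt(239) and sqrt(122) generate independent quadratic extensions. Thus [K:Q] = 4 and Gal(K/Q) is generated by the two order-2 automorphisms sqrt(239) ↦ -sqrt(239) and sqrt(122) ↦ -sqrt(122), giving V_4.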